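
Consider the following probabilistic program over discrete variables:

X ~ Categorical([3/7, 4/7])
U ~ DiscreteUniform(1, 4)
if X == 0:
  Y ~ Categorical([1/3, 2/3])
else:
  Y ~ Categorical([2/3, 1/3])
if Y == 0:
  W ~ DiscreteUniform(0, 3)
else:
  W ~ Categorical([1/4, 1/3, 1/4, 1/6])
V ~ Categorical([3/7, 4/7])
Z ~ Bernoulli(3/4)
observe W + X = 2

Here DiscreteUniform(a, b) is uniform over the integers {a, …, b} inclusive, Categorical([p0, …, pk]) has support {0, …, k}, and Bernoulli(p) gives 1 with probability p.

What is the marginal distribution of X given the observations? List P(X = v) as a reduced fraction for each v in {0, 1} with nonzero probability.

P(X=0) = 27/67, P(X=1) = 40/67

Enumerate traces; 64 have nonzero weight after conditioning:
  (X=0, U=1, Y=0, W=2, V=0, Z=0) weight 3/3136
  (X=0, U=1, Y=0, W=2, V=0, Z=1) weight 9/3136
  (X=0, U=1, Y=0, W=2, V=1, Z=0) weight 1/784
  (X=0, U=1, Y=0, W=2, V=1, Z=1) weight 3/784
  (X=0, U=1, Y=1, W=2, V=0, Z=0) weight 3/1568
  (X=0, U=1, Y=1, W=2, V=0, Z=1) weight 9/1568
  (X=0, U=1, Y=1, W=2, V=1, Z=0) weight 1/392
  (X=0, U=1, Y=1, W=2, V=1, Z=1) weight 3/392
  (X=1, U=1, Y=0, W=1, V=0, Z=0) weight 1/392
  … 55 more
Group by X:
  weight(X=0) = 3/28
  weight(X=1) = 10/63
Total weight = 3/28 + 10/63 = 67/252
P(X=0 | obs) = 3/28 / 67/252 = 27/67
P(X=1 | obs) = 10/63 / 67/252 = 40/67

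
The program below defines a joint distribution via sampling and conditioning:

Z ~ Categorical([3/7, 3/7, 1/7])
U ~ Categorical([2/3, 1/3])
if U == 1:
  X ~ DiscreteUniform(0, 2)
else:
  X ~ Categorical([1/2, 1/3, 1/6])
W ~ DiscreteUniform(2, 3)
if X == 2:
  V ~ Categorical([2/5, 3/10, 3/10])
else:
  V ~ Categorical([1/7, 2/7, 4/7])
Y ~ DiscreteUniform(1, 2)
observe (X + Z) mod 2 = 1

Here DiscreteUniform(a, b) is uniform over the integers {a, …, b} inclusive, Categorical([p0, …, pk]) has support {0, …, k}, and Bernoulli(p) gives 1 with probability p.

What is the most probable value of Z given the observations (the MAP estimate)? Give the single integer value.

argmax_v P(Z = v | obs) = 1

Enumerate traces; 96 have nonzero weight after conditioning:
  (Z=0, U=0, X=1, W=2, V=0, Y=1) weight 1/294
  (Z=0, U=0, X=1, W=2, V=0, Y=2) weight 1/294
  (Z=0, U=0, X=1, W=2, V=1, Y=1) weight 1/147
  (Z=0, U=0, X=1, W=2, V=1, Y=2) weight 1/147
  (Z=0, U=0, X=1, W=2, V=2, Y=1) weight 2/147
  (Z=0, U=0, X=1, W=2, V=2, Y=2) weight 2/147
  (Z=0, U=0, X=1, W=3, V=0, Y=1) weight 1/294
  (Z=0, U=0, X=1, W=3, V=0, Y=2) weight 1/294
  (Z=1, U=0, X=0, W=2, V=0, Y=1) weight 1/196
  (Z=2, U=0, X=1, W=2, V=0, Y=1) weight 1/882
  … 86 more
Group by Z:
  weight(Z=0) = 1/7
  weight(Z=1) = 2/7
  weight(Z=2) = 1/21
Total weight = 1/7 + 2/7 + 1/21 = 10/21
P(Z=0 | obs) = 1/7 / 10/21 = 3/10
P(Z=1 | obs) = 2/7 / 10/21 = 3/5
P(Z=2 | obs) = 1/21 / 10/21 = 1/10
argmax = 1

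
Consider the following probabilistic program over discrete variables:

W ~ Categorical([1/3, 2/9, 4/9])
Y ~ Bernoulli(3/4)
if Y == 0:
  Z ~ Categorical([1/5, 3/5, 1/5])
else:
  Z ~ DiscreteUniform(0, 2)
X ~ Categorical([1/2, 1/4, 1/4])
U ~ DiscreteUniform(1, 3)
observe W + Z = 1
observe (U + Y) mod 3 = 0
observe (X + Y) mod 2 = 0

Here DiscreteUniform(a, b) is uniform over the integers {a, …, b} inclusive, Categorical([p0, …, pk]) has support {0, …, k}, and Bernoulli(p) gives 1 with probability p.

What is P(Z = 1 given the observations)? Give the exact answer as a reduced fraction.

Enumerate traces; 6 have nonzero weight after conditioning:
  (W=0, Y=0, Z=1, X=0, U=3) weight 1/120
  (W=0, Y=0, Z=1, X=2, U=3) weight 1/240
  (W=0, Y=1, Z=1, X=1, U=2) weight 1/144
  (W=1, Y=0, Z=0, X=0, U=3) weight 1/540
  (W=1, Y=0, Z=0, X=2, U=3) weight 1/1080
  (W=1, Y=1, Z=0, X=1, U=2) weight 1/216
Group by Z:
  weight(Z=0) = 1/135
  weight(Z=1) = 7/360
Total weight = 1/135 + 7/360 = 29/1080
P(Z=0 | obs) = 1/135 / 29/1080 = 8/29
P(Z=1 | obs) = 7/360 / 29/1080 = 21/29

P(Z = 1 | obs) = 21/29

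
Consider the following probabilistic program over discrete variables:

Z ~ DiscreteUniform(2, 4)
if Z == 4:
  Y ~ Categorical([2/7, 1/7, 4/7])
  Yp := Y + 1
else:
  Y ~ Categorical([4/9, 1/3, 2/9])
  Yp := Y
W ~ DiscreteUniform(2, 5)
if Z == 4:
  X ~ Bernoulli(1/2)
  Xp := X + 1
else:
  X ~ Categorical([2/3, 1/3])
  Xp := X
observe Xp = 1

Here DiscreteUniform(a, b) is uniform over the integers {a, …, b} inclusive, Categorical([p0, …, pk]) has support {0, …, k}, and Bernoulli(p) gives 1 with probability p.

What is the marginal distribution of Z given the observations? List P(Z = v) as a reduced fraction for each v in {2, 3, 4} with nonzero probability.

P(Z=2) = 2/7, P(Z=3) = 2/7, P(Z=4) = 3/7

Enumerate traces; 36 have nonzero weight after conditioning:
  (Z=2, Y=0, W=2, X=1) weight 1/81
  (Z=2, Y=0, W=3, X=1) weight 1/81
  (Z=2, Y=0, W=4, X=1) weight 1/81
  (Z=2, Y=0, W=5, X=1) weight 1/81
  (Z=2, Y=1, W=2, X=1) weight 1/108
  (Z=2, Y=1, W=3, X=1) weight 1/108
  (Z=2, Y=1, W=4, X=1) weight 1/108
  (Z=2, Y=1, W=5, X=1) weight 1/108
  (Z=3, Y=0, W=2, X=1) weight 1/81
  (Z=4, Y=0, W=2, X=0) weight 1/84
  … 26 more
Group by Z:
  weight(Z=2) = 1/9
  weight(Z=3) = 1/9
  weight(Z=4) = 1/6
Total weight = 1/9 + 1/9 + 1/6 = 7/18
P(Z=2 | obs) = 1/9 / 7/18 = 2/7
P(Z=3 | obs) = 1/9 / 7/18 = 2/7
P(Z=4 | obs) = 1/6 / 7/18 = 3/7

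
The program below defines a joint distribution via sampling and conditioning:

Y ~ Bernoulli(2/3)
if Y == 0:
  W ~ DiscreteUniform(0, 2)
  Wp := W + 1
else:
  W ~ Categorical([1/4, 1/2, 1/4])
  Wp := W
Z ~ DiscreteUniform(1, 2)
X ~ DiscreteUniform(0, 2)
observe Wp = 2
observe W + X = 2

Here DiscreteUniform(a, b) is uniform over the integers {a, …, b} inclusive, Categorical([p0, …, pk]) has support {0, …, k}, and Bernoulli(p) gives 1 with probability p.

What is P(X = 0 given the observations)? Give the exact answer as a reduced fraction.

P(X = 0 | obs) = 3/5

Enumerate traces; 4 have nonzero weight after conditioning:
  (Y=0, W=1, Z=1, X=1) weight 1/54
  (Y=0, W=1, Z=2, X=1) weight 1/54
  (Y=1, W=2, Z=1, X=0) weight 1/36
  (Y=1, W=2, Z=2, X=0) weight 1/36
Group by X:
  weight(X=0) = 1/18
  weight(X=1) = 1/27
Total weight = 1/18 + 1/27 = 5/54
P(X=0 | obs) = 1/18 / 5/54 = 3/5
P(X=1 | obs) = 1/27 / 5/54 = 2/5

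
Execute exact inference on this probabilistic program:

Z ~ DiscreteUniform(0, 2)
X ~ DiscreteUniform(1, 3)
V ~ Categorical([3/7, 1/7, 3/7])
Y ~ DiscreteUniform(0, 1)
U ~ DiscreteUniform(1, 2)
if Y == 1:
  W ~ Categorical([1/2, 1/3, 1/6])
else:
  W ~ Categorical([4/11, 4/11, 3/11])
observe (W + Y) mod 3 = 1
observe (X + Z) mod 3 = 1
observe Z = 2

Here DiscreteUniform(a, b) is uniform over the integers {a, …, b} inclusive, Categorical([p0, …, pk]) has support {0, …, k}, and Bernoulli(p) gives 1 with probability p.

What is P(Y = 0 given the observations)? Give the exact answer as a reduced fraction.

Enumerate traces; 12 have nonzero weight after conditioning:
  (Z=2, X=2, V=0, Y=0, U=1, W=1) weight 1/231
  (Z=2, X=2, V=0, Y=0, U=2, W=1) weight 1/231
  (Z=2, X=2, V=0, Y=1, U=1, W=0) weight 1/168
  (Z=2, X=2, V=0, Y=1, U=2, W=0) weight 1/168
  (Z=2, X=2, V=1, Y=0, U=1, W=1) weight 1/693
  (Z=2, X=2, V=1, Y=0, U=2, W=1) weight 1/693
  (Z=2, X=2, V=1, Y=1, U=1, W=0) weight 1/504
  (Z=2, X=2, V=1, Y=1, U=2, W=0) weight 1/504
  … 4 more
Group by Y:
  weight(Y=0) = 2/99
  weight(Y=1) = 1/36
Total weight = 2/99 + 1/36 = 19/396
P(Y=0 | obs) = 2/99 / 19/396 = 8/19
P(Y=1 | obs) = 1/36 / 19/396 = 11/19

P(Y = 0 | obs) = 8/19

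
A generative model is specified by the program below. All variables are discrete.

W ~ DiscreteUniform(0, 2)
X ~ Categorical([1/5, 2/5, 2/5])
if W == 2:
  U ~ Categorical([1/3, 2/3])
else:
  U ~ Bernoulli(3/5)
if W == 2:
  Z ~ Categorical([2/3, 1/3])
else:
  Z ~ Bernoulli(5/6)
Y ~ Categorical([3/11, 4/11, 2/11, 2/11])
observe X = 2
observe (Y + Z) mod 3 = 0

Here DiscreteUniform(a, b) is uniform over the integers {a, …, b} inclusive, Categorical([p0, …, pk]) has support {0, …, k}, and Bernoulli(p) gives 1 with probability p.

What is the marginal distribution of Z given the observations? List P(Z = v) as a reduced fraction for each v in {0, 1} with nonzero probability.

P(Z=0) = 5/9, P(Z=1) = 4/9

Enumerate traces; 18 have nonzero weight after conditioning:
  (W=0, X=2, U=0, Z=0, Y=0) weight 2/825
  (W=0, X=2, U=0, Z=0, Y=3) weight 4/2475
  (W=0, X=2, U=0, Z=1, Y=2) weight 4/495
  (W=0, X=2, U=1, Z=0, Y=0) weight 1/275
  (W=0, X=2, U=1, Z=0, Y=3) weight 2/825
  (W=0, X=2, U=1, Z=1, Y=2) weight 2/165
  (W=1, X=2, U=0, Z=0, Y=0) weight 2/825
  (W=1, X=2, U=0, Z=0, Y=3) weight 4/2475
  … 10 more
Group by Z:
  weight(Z=0) = 2/33
  weight(Z=1) = 8/165
Total weight = 2/33 + 8/165 = 6/55
P(Z=0 | obs) = 2/33 / 6/55 = 5/9
P(Z=1 | obs) = 8/165 / 6/55 = 4/9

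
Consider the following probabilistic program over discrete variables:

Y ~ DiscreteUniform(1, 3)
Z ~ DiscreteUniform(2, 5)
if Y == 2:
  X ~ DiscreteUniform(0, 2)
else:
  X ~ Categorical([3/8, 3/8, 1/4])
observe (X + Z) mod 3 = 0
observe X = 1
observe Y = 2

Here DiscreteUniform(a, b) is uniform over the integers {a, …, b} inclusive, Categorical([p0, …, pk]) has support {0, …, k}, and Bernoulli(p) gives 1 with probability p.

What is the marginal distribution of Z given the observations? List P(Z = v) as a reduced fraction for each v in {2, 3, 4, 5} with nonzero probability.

P(Z=2) = 1/2, P(Z=5) = 1/2

Enumerate traces; 2 have nonzero weight after conditioning:
  (Y=2, Z=2, X=1) weight 1/36
  (Y=2, Z=5, X=1) weight 1/36
Group by Z:
  weight(Z=2) = 1/36
  weight(Z=5) = 1/36
Total weight = 1/36 + 1/36 = 1/18
P(Z=2 | obs) = 1/36 / 1/18 = 1/2
P(Z=5 | obs) = 1/36 / 1/18 = 1/2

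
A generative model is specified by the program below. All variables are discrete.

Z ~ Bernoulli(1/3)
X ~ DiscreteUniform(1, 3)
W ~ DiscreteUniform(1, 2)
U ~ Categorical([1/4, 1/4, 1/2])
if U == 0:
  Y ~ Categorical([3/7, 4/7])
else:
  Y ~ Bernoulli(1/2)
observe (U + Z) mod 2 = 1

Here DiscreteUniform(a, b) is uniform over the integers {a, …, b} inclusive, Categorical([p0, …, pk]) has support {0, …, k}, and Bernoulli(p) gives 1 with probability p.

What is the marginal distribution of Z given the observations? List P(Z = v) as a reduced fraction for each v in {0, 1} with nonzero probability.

P(Z=0) = 2/5, P(Z=1) = 3/5

Enumerate traces; 36 have nonzero weight after conditioning:
  (Z=0, X=1, W=1, U=1, Y=0) weight 1/72
  (Z=0, X=1, W=1, U=1, Y=1) weight 1/72
  (Z=0, X=1, W=2, U=1, Y=0) weight 1/72
  (Z=0, X=1, W=2, U=1, Y=1) weight 1/72
  (Z=0, X=2, W=1, U=1, Y=0) weight 1/72
  (Z=0, X=2, W=1, U=1, Y=1) weight 1/72
  (Z=0, X=2, W=2, U=1, Y=0) weight 1/72
  (Z=0, X=2, W=2, U=1, Y=1) weight 1/72
  (Z=1, X=1, W=1, U=0, Y=0) weight 1/168
  … 27 more
Group by Z:
  weight(Z=0) = 1/6
  weight(Z=1) = 1/4
Total weight = 1/6 + 1/4 = 5/12
P(Z=0 | obs) = 1/6 / 5/12 = 2/5
P(Z=1 | obs) = 1/4 / 5/12 = 3/5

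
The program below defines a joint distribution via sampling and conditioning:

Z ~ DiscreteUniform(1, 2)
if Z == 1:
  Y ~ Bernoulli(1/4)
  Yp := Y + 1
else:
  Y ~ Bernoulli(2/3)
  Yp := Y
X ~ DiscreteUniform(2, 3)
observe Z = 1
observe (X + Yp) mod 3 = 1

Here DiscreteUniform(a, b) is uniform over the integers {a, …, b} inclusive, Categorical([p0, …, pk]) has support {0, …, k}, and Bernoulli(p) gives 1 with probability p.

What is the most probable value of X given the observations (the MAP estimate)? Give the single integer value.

argmax_v P(X = v | obs) = 3

Enumerate traces; 2 have nonzero weight after conditioning:
  (Z=1, Y=0, X=3) weight 3/16
  (Z=1, Y=1, X=2) weight 1/16
Group by X:
  weight(X=2) = 1/16
  weight(X=3) = 3/16
Total weight = 1/16 + 3/16 = 1/4
P(X=2 | obs) = 1/16 / 1/4 = 1/4
P(X=3 | obs) = 3/16 / 1/4 = 3/4
argmax = 3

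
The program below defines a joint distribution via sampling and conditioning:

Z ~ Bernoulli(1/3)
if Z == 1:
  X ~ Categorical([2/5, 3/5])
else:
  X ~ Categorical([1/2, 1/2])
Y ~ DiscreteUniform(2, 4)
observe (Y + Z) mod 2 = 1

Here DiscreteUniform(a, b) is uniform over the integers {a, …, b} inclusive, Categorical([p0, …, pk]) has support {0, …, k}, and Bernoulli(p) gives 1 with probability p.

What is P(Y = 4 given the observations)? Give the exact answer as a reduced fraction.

P(Y = 4 | obs) = 1/4

Enumerate traces; 6 have nonzero weight after conditioning:
  (Z=0, X=0, Y=3) weight 1/9
  (Z=0, X=1, Y=3) weight 1/9
  (Z=1, X=0, Y=2) weight 2/45
  (Z=1, X=0, Y=4) weight 2/45
  (Z=1, X=1, Y=2) weight 1/15
  (Z=1, X=1, Y=4) weight 1/15
Group by Y:
  weight(Y=2) = 1/9
  weight(Y=3) = 2/9
  weight(Y=4) = 1/9
Total weight = 1/9 + 2/9 + 1/9 = 4/9
P(Y=2 | obs) = 1/9 / 4/9 = 1/4
P(Y=3 | obs) = 2/9 / 4/9 = 1/2
P(Y=4 | obs) = 1/9 / 4/9 = 1/4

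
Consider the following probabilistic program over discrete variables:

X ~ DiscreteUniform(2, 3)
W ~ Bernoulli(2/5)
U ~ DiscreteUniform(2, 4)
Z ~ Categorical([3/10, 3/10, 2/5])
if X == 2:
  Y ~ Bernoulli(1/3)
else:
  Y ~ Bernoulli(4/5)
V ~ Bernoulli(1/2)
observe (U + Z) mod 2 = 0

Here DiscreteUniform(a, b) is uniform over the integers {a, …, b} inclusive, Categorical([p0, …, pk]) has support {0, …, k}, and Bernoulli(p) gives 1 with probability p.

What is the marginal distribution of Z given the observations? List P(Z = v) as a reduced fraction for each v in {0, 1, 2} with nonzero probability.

Enumerate traces; 80 have nonzero weight after conditioning:
  (X=2, W=0, U=2, Z=0, Y=0, V=0) weight 1/100
  (X=2, W=0, U=2, Z=0, Y=0, V=1) weight 1/100
  (X=2, W=0, U=2, Z=0, Y=1, V=0) weight 1/200
  (X=2, W=0, U=2, Z=0, Y=1, V=1) weight 1/200
  (X=2, W=0, U=2, Z=2, Y=0, V=0) weight 1/75
  (X=2, W=0, U=2, Z=2, Y=0, V=1) weight 1/75
  (X=2, W=0, U=2, Z=2, Y=1, V=0) weight 1/150
  (X=2, W=0, U=2, Z=2, Y=1, V=1) weight 1/150
  (X=2, W=0, U=3, Z=1, Y=0, V=0) weight 1/100
  … 71 more
Group by Z:
  weight(Z=0) = 1/5
  weight(Z=1) = 1/10
  weight(Z=2) = 4/15
Total weight = 1/5 + 1/10 + 4/15 = 17/30
P(Z=0 | obs) = 1/5 / 17/30 = 6/17
P(Z=1 | obs) = 1/10 / 17/30 = 3/17
P(Z=2 | obs) = 4/15 / 17/30 = 8/17

P(Z=0) = 6/17, P(Z=1) = 3/17, P(Z=2) = 8/17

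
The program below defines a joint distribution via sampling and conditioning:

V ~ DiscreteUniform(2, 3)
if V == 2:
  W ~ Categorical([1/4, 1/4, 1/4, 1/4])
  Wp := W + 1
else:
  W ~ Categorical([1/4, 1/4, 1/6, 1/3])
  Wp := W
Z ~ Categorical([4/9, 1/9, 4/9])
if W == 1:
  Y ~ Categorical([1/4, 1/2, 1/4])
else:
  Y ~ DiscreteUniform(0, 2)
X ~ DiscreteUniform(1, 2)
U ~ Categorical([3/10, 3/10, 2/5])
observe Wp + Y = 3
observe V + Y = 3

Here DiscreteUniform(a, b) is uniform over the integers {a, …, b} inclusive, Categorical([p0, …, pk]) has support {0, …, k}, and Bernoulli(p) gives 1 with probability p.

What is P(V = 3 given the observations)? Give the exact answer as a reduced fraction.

Enumerate traces; 36 have nonzero weight after conditioning:
  (V=2, W=1, Z=0, Y=1, X=1, U=0) weight 1/240
  (V=2, W=1, Z=0, Y=1, X=1, U=1) weight 1/240
  (V=2, W=1, Z=0, Y=1, X=1, U=2) weight 1/180
  (V=2, W=1, Z=0, Y=1, X=2, U=0) weight 1/240
  (V=2, W=1, Z=0, Y=1, X=2, U=1) weight 1/240
  (V=2, W=1, Z=0, Y=1, X=2, U=2) weight 1/180
  (V=2, W=1, Z=1, Y=1, X=1, U=0) weight 1/960
  (V=2, W=1, Z=1, Y=1, X=1, U=1) weight 1/960
  (V=3, W=3, Z=0, Y=0, X=1, U=0) weight 1/270
  … 27 more
Group by V:
  weight(V=2) = 1/16
  weight(V=3) = 1/18
Total weight = 1/16 + 1/18 = 17/144
P(V=2 | obs) = 1/16 / 17/144 = 9/17
P(V=3 | obs) = 1/18 / 17/144 = 8/17

P(V = 3 | obs) = 8/17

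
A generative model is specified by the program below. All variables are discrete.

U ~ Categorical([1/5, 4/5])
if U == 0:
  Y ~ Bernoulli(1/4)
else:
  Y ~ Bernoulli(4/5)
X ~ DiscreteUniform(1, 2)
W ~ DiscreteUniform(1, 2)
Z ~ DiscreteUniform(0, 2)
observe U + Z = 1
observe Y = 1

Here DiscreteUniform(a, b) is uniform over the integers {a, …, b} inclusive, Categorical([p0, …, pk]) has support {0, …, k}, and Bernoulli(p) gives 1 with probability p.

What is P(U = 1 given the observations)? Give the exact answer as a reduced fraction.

P(U = 1 | obs) = 64/69

Enumerate traces; 8 have nonzero weight after conditioning:
  (U=0, Y=1, X=1, W=1, Z=1) weight 1/240
  (U=0, Y=1, X=1, W=2, Z=1) weight 1/240
  (U=0, Y=1, X=2, W=1, Z=1) weight 1/240
  (U=0, Y=1, X=2, W=2, Z=1) weight 1/240
  (U=1, Y=1, X=1, W=1, Z=0) weight 4/75
  (U=1, Y=1, X=1, W=2, Z=0) weight 4/75
  (U=1, Y=1, X=2, W=1, Z=0) weight 4/75
  (U=1, Y=1, X=2, W=2, Z=0) weight 4/75
Group by U:
  weight(U=0) = 1/60
  weight(U=1) = 16/75
Total weight = 1/60 + 16/75 = 23/100
P(U=0 | obs) = 1/60 / 23/100 = 5/69
P(U=1 | obs) = 16/75 / 23/100 = 64/69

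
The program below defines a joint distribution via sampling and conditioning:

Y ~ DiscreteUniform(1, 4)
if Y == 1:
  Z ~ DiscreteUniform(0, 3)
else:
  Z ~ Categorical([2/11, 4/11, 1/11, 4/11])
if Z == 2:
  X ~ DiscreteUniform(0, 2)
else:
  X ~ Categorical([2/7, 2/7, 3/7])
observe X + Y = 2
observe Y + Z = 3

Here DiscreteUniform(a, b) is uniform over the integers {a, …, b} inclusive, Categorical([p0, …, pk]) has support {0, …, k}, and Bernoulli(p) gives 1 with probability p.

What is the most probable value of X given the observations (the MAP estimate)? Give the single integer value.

Enumerate traces; 2 have nonzero weight after conditioning:
  (Y=1, Z=2, X=1) weight 1/48
  (Y=2, Z=1, X=0) weight 2/77
Group by X:
  weight(X=0) = 2/77
  weight(X=1) = 1/48
Total weight = 2/77 + 1/48 = 173/3696
P(X=0 | obs) = 2/77 / 173/3696 = 96/173
P(X=1 | obs) = 1/48 / 173/3696 = 77/173
argmax = 0

argmax_v P(X = v | obs) = 0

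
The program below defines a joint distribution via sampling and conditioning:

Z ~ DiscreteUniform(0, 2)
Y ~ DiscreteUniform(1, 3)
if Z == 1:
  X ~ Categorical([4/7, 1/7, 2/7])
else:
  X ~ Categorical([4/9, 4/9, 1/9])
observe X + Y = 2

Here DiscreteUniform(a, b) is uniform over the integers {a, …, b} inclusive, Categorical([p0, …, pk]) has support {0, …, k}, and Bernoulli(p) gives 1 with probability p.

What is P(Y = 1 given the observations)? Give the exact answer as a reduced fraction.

P(Y = 1 | obs) = 65/157

Enumerate traces; 6 have nonzero weight after conditioning:
  (Z=0, Y=1, X=1) weight 4/81
  (Z=0, Y=2, X=0) weight 4/81
  (Z=1, Y=1, X=1) weight 1/63
  (Z=1, Y=2, X=0) weight 4/63
  (Z=2, Y=1, X=1) weight 4/81
  (Z=2, Y=2, X=0) weight 4/81
Group by Y:
  weight(Y=1) = 65/567
  weight(Y=2) = 92/567
Total weight = 65/567 + 92/567 = 157/567
P(Y=1 | obs) = 65/567 / 157/567 = 65/157
P(Y=2 | obs) = 92/567 / 157/567 = 92/157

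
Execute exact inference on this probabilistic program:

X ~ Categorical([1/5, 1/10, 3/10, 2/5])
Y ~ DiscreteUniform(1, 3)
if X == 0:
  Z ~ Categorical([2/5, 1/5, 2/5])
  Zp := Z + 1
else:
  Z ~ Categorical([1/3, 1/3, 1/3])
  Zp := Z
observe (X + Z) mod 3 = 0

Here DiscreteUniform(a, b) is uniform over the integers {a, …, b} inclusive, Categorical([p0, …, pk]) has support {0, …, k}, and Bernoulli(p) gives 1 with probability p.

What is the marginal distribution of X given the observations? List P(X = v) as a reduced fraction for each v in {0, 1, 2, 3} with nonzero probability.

Enumerate traces; 12 have nonzero weight after conditioning:
  (X=0, Y=1, Z=0) weight 2/75
  (X=0, Y=2, Z=0) weight 2/75
  (X=0, Y=3, Z=0) weight 2/75
  (X=1, Y=1, Z=2) weight 1/90
  (X=1, Y=2, Z=2) weight 1/90
  (X=1, Y=3, Z=2) weight 1/90
  (X=2, Y=1, Z=1) weight 1/30
  (X=2, Y=2, Z=1) weight 1/30
  (X=3, Y=1, Z=0) weight 2/45
  … 3 more
Group by X:
  weight(X=0) = 2/25
  weight(X=1) = 1/30
  weight(X=2) = 1/10
  weight(X=3) = 2/15
Total weight = 2/25 + 1/30 + 1/10 + 2/15 = 26/75
P(X=0 | obs) = 2/25 / 26/75 = 3/13
P(X=1 | obs) = 1/30 / 26/75 = 5/52
P(X=2 | obs) = 1/10 / 26/75 = 15/52
P(X=3 | obs) = 2/15 / 26/75 = 5/13

P(X=0) = 3/13, P(X=1) = 5/52, P(X=2) = 15/52, P(X=3) = 5/13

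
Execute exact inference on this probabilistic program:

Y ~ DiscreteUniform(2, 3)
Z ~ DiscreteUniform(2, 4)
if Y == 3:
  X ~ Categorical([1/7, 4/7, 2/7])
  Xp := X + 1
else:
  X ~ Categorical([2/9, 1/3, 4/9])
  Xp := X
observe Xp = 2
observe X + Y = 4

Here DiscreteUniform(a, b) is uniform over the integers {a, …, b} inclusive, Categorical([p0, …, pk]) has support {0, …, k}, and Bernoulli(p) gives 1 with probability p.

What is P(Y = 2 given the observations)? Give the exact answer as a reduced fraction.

P(Y = 2 | obs) = 7/16

Enumerate traces; 6 have nonzero weight after conditioning:
  (Y=2, Z=2, X=2) weight 2/27
  (Y=2, Z=3, X=2) weight 2/27
  (Y=2, Z=4, X=2) weight 2/27
  (Y=3, Z=2, X=1) weight 2/21
  (Y=3, Z=3, X=1) weight 2/21
  (Y=3, Z=4, X=1) weight 2/21
Group by Y:
  weight(Y=2) = 2/9
  weight(Y=3) = 2/7
Total weight = 2/9 + 2/7 = 32/63
P(Y=2 | obs) = 2/9 / 32/63 = 7/16
P(Y=3 | obs) = 2/7 / 32/63 = 9/16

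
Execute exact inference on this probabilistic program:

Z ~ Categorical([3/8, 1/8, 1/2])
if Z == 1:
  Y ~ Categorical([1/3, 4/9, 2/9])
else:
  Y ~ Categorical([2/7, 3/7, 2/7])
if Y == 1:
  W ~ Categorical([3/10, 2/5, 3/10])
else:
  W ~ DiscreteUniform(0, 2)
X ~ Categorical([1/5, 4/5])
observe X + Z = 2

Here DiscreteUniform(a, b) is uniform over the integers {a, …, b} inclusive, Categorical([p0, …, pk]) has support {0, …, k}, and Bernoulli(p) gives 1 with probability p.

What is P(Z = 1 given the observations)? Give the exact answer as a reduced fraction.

Enumerate traces; 18 have nonzero weight after conditioning:
  (Z=1, Y=0, W=0, X=1) weight 1/90
  (Z=1, Y=0, W=1, X=1) weight 1/90
  (Z=1, Y=0, W=2, X=1) weight 1/90
  (Z=1, Y=1, W=0, X=1) weight 1/75
  (Z=1, Y=1, W=1, X=1) weight 4/225
  (Z=1, Y=1, W=2, X=1) weight 1/75
  (Z=1, Y=2, W=0, X=1) weight 1/135
  (Z=1, Y=2, W=1, X=1) weight 1/135
  (Z=2, Y=0, W=0, X=0) weight 1/105
  … 9 more
Group by Z:
  weight(Z=1) = 1/10
  weight(Z=2) = 1/10
Total weight = 1/10 + 1/10 = 1/5
P(Z=1 | obs) = 1/10 / 1/5 = 1/2
P(Z=2 | obs) = 1/10 / 1/5 = 1/2

P(Z = 1 | obs) = 1/2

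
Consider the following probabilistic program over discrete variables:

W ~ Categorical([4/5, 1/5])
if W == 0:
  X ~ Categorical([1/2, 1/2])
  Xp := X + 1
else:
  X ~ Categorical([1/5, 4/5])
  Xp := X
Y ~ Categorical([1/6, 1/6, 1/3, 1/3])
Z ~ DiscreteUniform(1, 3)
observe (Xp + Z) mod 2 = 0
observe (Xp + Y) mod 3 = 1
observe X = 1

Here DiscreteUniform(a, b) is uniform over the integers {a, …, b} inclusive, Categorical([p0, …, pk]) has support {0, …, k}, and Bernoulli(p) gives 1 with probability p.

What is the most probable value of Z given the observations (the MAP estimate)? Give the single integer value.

Enumerate traces; 5 have nonzero weight after conditioning:
  (W=0, X=1, Y=2, Z=2) weight 2/45
  (W=1, X=1, Y=0, Z=1) weight 2/225
  (W=1, X=1, Y=0, Z=3) weight 2/225
  (W=1, X=1, Y=3, Z=1) weight 4/225
  (W=1, X=1, Y=3, Z=3) weight 4/225
Group by Z:
  weight(Z=1) = 2/75
  weight(Z=2) = 2/45
  weight(Z=3) = 2/75
Total weight = 2/75 + 2/45 + 2/75 = 22/225
P(Z=1 | obs) = 2/75 / 22/225 = 3/11
P(Z=2 | obs) = 2/45 / 22/225 = 5/11
P(Z=3 | obs) = 2/75 / 22/225 = 3/11
argmax = 2

argmax_v P(Z = v | obs) = 2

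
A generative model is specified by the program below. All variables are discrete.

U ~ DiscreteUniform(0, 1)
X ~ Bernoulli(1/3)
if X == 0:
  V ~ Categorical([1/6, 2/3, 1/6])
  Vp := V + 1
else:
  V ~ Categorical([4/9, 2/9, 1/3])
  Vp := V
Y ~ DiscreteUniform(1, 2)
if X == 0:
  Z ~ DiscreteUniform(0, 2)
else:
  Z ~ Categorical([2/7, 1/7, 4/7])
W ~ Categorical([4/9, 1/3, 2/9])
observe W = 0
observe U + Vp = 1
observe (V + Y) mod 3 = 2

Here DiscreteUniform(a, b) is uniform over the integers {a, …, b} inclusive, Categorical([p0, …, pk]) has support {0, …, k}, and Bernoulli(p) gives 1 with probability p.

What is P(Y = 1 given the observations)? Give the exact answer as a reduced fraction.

P(Y = 1 | obs) = 2/9

Enumerate traces; 9 have nonzero weight after conditioning:
  (U=0, X=0, V=0, Y=2, Z=0, W=0) weight 1/243
  (U=0, X=0, V=0, Y=2, Z=1, W=0) weight 1/243
  (U=0, X=0, V=0, Y=2, Z=2, W=0) weight 1/243
  (U=0, X=1, V=1, Y=1, Z=0, W=0) weight 4/1701
  (U=0, X=1, V=1, Y=1, Z=1, W=0) weight 2/1701
  (U=0, X=1, V=1, Y=1, Z=2, W=0) weight 8/1701
  (U=1, X=1, V=0, Y=2, Z=0, W=0) weight 8/1701
  (U=1, X=1, V=0, Y=2, Z=1, W=0) weight 4/1701
  … 1 more
Group by Y:
  weight(Y=1) = 2/243
  weight(Y=2) = 7/243
Total weight = 2/243 + 7/243 = 1/27
P(Y=1 | obs) = 2/243 / 1/27 = 2/9
P(Y=2 | obs) = 7/243 / 1/27 = 7/9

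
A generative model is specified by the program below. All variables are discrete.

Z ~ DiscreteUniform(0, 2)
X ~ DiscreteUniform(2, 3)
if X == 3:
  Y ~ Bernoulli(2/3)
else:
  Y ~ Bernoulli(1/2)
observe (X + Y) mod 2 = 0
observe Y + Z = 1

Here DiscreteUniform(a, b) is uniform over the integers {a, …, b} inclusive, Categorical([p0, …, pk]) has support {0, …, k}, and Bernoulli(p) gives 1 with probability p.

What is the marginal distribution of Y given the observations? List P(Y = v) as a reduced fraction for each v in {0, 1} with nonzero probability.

Enumerate traces; 2 have nonzero weight after conditioning:
  (Z=0, X=3, Y=1) weight 1/9
  (Z=1, X=2, Y=0) weight 1/12
Group by Y:
  weight(Y=0) = 1/12
  weight(Y=1) = 1/9
Total weight = 1/12 + 1/9 = 7/36
P(Y=0 | obs) = 1/12 / 7/36 = 3/7
P(Y=1 | obs) = 1/9 / 7/36 = 4/7

P(Y=0) = 3/7, P(Y=1) = 4/7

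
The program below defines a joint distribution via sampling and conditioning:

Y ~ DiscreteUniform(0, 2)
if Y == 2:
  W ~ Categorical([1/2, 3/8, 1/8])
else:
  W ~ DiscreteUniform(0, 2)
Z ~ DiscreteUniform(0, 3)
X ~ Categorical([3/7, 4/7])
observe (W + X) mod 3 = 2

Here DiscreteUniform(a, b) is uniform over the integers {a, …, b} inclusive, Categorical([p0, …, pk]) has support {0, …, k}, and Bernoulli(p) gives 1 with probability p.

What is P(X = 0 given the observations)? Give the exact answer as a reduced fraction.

Enumerate traces; 24 have nonzero weight after conditioning:
  (Y=0, W=1, Z=0, X=1) weight 1/63
  (Y=0, W=1, Z=1, X=1) weight 1/63
  (Y=0, W=1, Z=2, X=1) weight 1/63
  (Y=0, W=1, Z=3, X=1) weight 1/63
  (Y=0, W=2, Z=0, X=0) weight 1/84
  (Y=0, W=2, Z=1, X=0) weight 1/84
  (Y=0, W=2, Z=2, X=0) weight 1/84
  (Y=0, W=2, Z=3, X=0) weight 1/84
  … 16 more
Group by X:
  weight(X=0) = 19/168
  weight(X=1) = 25/126
Total weight = 19/168 + 25/126 = 157/504
P(X=0 | obs) = 19/168 / 157/504 = 57/157
P(X=1 | obs) = 25/126 / 157/504 = 100/157

P(X = 0 | obs) = 57/157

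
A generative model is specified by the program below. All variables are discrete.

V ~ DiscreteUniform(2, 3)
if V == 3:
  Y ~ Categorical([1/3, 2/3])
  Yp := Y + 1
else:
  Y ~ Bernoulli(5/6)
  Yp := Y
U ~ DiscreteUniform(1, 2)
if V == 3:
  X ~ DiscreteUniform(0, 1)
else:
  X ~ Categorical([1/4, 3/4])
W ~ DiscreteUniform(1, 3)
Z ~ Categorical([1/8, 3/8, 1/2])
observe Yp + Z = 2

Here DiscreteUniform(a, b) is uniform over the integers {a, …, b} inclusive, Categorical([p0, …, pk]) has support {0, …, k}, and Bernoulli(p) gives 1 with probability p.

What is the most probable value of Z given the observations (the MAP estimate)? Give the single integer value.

argmax_v P(Z = v | obs) = 1

Enumerate traces; 48 have nonzero weight after conditioning:
  (V=2, Y=0, U=1, X=0, W=1, Z=2) weight 1/576
  (V=2, Y=0, U=1, X=0, W=2, Z=2) weight 1/576
  (V=2, Y=0, U=1, X=0, W=3, Z=2) weight 1/576
  (V=2, Y=0, U=1, X=1, W=1, Z=2) weight 1/192
  (V=2, Y=0, U=1, X=1, W=2, Z=2) weight 1/192
  (V=2, Y=0, U=1, X=1, W=3, Z=2) weight 1/192
  (V=2, Y=0, U=2, X=0, W=1, Z=2) weight 1/576
  (V=2, Y=0, U=2, X=0, W=2, Z=2) weight 1/576
  (V=2, Y=1, U=1, X=0, W=1, Z=1) weight 5/768
  (V=3, Y=1, U=1, X=0, W=1, Z=0) weight 1/288
  … 38 more
Group by Z:
  weight(Z=0) = 1/24
  weight(Z=1) = 7/32
  weight(Z=2) = 1/24
Total weight = 1/24 + 7/32 + 1/24 = 29/96
P(Z=0 | obs) = 1/24 / 29/96 = 4/29
P(Z=1 | obs) = 7/32 / 29/96 = 21/29
P(Z=2 | obs) = 1/24 / 29/96 = 4/29
argmax = 1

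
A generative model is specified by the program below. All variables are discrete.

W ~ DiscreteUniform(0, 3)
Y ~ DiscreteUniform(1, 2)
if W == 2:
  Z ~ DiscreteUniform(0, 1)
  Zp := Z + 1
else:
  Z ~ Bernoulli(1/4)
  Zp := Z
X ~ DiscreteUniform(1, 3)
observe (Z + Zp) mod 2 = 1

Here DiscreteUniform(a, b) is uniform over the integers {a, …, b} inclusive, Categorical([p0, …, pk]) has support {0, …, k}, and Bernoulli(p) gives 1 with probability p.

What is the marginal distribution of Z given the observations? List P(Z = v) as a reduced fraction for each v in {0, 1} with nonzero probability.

P(Z=0) = 1/2, P(Z=1) = 1/2

Enumerate traces; 12 have nonzero weight after conditioning:
  (W=2, Y=1, Z=0, X=1) weight 1/48
  (W=2, Y=1, Z=0, X=2) weight 1/48
  (W=2, Y=1, Z=0, X=3) weight 1/48
  (W=2, Y=1, Z=1, X=1) weight 1/48
  (W=2, Y=1, Z=1, X=2) weight 1/48
  (W=2, Y=1, Z=1, X=3) weight 1/48
  (W=2, Y=2, Z=0, X=1) weight 1/48
  (W=2, Y=2, Z=0, X=2) weight 1/48
  … 4 more
Group by Z:
  weight(Z=0) = 1/8
  weight(Z=1) = 1/8
Total weight = 1/8 + 1/8 = 1/4
P(Z=0 | obs) = 1/8 / 1/4 = 1/2
P(Z=1 | obs) = 1/8 / 1/4 = 1/2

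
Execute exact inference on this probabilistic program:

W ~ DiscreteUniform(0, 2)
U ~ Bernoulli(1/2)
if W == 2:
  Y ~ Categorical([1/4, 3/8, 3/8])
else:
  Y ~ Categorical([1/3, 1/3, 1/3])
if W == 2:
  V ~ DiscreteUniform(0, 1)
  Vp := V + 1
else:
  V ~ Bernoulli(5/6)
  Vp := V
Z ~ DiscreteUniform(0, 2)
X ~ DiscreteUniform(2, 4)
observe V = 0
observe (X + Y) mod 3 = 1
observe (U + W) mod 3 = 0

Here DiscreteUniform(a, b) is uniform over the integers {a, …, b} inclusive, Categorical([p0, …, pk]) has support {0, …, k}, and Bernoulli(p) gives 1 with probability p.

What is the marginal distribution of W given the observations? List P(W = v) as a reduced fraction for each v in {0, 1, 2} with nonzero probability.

P(W=0) = 1/4, P(W=2) = 3/4

Enumerate traces; 18 have nonzero weight after conditioning:
  (W=0, U=0, Y=0, V=0, Z=0, X=4) weight 1/972
  (W=0, U=0, Y=0, V=0, Z=1, X=4) weight 1/972
  (W=0, U=0, Y=0, V=0, Z=2, X=4) weight 1/972
  (W=0, U=0, Y=1, V=0, Z=0, X=3) weight 1/972
  (W=0, U=0, Y=1, V=0, Z=1, X=3) weight 1/972
  (W=0, U=0, Y=1, V=0, Z=2, X=3) weight 1/972
  (W=0, U=0, Y=2, V=0, Z=0, X=2) weight 1/972
  (W=0, U=0, Y=2, V=0, Z=1, X=2) weight 1/972
  (W=2, U=1, Y=0, V=0, Z=0, X=4) weight 1/432
  … 9 more
Group by W:
  weight(W=0) = 1/108
  weight(W=2) = 1/36
Total weight = 1/108 + 1/36 = 1/27
P(W=0 | obs) = 1/108 / 1/27 = 1/4
P(W=2 | obs) = 1/36 / 1/27 = 3/4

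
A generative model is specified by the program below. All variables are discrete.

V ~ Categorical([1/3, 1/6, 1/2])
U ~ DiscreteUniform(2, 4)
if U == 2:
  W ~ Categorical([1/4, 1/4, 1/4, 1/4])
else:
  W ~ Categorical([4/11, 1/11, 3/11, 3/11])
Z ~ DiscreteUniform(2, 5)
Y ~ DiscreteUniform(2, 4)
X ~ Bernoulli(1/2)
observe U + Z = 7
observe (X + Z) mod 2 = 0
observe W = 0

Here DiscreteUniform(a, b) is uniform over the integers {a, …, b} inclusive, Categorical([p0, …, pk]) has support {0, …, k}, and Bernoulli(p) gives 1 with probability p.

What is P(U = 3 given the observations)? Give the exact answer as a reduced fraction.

P(U = 3 | obs) = 16/43

Enumerate traces; 27 have nonzero weight after conditioning:
  (V=0, U=2, W=0, Z=5, Y=2, X=1) weight 1/864
  (V=0, U=2, W=0, Z=5, Y=3, X=1) weight 1/864
  (V=0, U=2, W=0, Z=5, Y=4, X=1) weight 1/864
  (V=0, U=3, W=0, Z=4, Y=2, X=0) weight 1/594
  (V=0, U=3, W=0, Z=4, Y=3, X=0) weight 1/594
  (V=0, U=3, W=0, Z=4, Y=4, X=0) weight 1/594
  (V=0, U=4, W=0, Z=3, Y=2, X=1) weight 1/594
  (V=0, U=4, W=0, Z=3, Y=3, X=1) weight 1/594
  … 19 more
Group by U:
  weight(U=2) = 1/96
  weight(U=3) = 1/66
  weight(U=4) = 1/66
Total weight = 1/96 + 1/66 + 1/66 = 43/1056
P(U=2 | obs) = 1/96 / 43/1056 = 11/43
P(U=3 | obs) = 1/66 / 43/1056 = 16/43
P(U=4 | obs) = 1/66 / 43/1056 = 16/43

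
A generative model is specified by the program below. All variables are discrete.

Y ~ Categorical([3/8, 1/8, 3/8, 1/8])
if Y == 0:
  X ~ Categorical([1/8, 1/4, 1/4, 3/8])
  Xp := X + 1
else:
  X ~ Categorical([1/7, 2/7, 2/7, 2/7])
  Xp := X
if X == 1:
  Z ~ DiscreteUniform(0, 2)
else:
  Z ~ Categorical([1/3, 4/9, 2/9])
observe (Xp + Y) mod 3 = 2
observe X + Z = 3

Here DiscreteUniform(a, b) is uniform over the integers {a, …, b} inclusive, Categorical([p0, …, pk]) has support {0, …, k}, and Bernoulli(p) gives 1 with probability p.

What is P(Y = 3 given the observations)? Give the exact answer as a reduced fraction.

Enumerate traces; 4 have nonzero weight after conditioning:
  (Y=0, X=1, Z=2) weight 1/32
  (Y=1, X=1, Z=2) weight 1/84
  (Y=2, X=3, Z=0) weight 1/28
  (Y=3, X=2, Z=1) weight 1/63
Group by Y:
  weight(Y=0) = 1/32
  weight(Y=1) = 1/84
  weight(Y=2) = 1/28
  weight(Y=3) = 1/63
Total weight = 1/32 + 1/84 + 1/28 + 1/63 = 191/2016
P(Y=0 | obs) = 1/32 / 191/2016 = 63/191
P(Y=1 | obs) = 1/84 / 191/2016 = 24/191
P(Y=2 | obs) = 1/28 / 191/2016 = 72/191
P(Y=3 | obs) = 1/63 / 191/2016 = 32/191

P(Y = 3 | obs) = 32/191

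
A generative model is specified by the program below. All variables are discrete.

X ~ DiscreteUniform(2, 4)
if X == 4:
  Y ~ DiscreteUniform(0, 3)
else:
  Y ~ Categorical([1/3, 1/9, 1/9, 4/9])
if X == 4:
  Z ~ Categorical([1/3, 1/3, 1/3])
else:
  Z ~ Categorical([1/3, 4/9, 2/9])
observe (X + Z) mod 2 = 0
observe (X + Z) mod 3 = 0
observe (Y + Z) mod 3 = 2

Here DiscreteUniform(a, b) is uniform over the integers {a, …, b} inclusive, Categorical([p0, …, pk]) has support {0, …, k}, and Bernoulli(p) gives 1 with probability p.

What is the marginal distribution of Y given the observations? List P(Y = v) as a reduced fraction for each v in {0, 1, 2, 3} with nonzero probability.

Enumerate traces; 2 have nonzero weight after conditioning:
  (X=4, Y=0, Z=2) weight 1/36
  (X=4, Y=3, Z=2) weight 1/36
Group by Y:
  weight(Y=0) = 1/36
  weight(Y=3) = 1/36
Total weight = 1/36 + 1/36 = 1/18
P(Y=0 | obs) = 1/36 / 1/18 = 1/2
P(Y=3 | obs) = 1/36 / 1/18 = 1/2

P(Y=0) = 1/2, P(Y=3) = 1/2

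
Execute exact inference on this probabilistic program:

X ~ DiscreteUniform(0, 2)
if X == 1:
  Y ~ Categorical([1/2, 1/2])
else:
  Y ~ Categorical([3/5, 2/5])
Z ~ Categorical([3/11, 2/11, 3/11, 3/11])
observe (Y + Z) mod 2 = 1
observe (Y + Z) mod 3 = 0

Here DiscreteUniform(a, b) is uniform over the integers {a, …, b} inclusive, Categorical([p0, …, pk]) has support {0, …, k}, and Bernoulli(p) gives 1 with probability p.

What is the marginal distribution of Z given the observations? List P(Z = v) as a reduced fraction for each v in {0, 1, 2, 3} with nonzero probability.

Enumerate traces; 6 have nonzero weight after conditioning:
  (X=0, Y=0, Z=3) weight 3/55
  (X=0, Y=1, Z=2) weight 2/55
  (X=1, Y=0, Z=3) weight 1/22
  (X=1, Y=1, Z=2) weight 1/22
  (X=2, Y=0, Z=3) weight 3/55
  (X=2, Y=1, Z=2) weight 2/55
Group by Z:
  weight(Z=2) = 13/110
  weight(Z=3) = 17/110
Total weight = 13/110 + 17/110 = 3/11
P(Z=2 | obs) = 13/110 / 3/11 = 13/30
P(Z=3 | obs) = 17/110 / 3/11 = 17/30

P(Z=2) = 13/30, P(Z=3) = 17/30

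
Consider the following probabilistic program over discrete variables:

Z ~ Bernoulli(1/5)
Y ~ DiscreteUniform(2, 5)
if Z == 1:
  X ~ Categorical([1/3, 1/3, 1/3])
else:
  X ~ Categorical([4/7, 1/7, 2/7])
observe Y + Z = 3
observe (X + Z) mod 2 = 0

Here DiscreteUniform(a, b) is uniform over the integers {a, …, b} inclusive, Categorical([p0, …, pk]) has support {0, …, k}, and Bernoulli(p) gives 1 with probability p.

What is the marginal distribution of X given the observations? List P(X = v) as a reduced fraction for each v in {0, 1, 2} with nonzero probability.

Enumerate traces; 3 have nonzero weight after conditioning:
  (Z=0, Y=3, X=0) weight 4/35
  (Z=0, Y=3, X=2) weight 2/35
  (Z=1, Y=2, X=1) weight 1/60
Group by X:
  weight(X=0) = 4/35
  weight(X=1) = 1/60
  weight(X=2) = 2/35
Total weight = 4/35 + 1/60 + 2/35 = 79/420
P(X=0 | obs) = 4/35 / 79/420 = 48/79
P(X=1 | obs) = 1/60 / 79/420 = 7/79
P(X=2 | obs) = 2/35 / 79/420 = 24/79

P(X=0) = 48/79, P(X=1) = 7/79, P(X=2) = 24/79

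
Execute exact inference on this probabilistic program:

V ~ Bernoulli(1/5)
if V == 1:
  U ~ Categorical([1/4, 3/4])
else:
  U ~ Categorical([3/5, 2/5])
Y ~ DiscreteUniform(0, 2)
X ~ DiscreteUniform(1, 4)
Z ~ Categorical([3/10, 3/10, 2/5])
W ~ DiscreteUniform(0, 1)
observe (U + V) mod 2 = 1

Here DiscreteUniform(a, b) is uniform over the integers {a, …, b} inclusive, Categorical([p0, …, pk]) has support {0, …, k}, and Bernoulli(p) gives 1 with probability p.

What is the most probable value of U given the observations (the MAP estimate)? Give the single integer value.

Enumerate traces; 144 have nonzero weight after conditioning:
  (V=0, U=1, Y=0, X=1, Z=0, W=0) weight 1/250
  (V=0, U=1, Y=0, X=1, Z=0, W=1) weight 1/250
  (V=0, U=1, Y=0, X=1, Z=1, W=0) weight 1/250
  (V=0, U=1, Y=0, X=1, Z=1, W=1) weight 1/250
  (V=0, U=1, Y=0, X=1, Z=2, W=0) weight 2/375
  (V=0, U=1, Y=0, X=1, Z=2, W=1) weight 2/375
  (V=0, U=1, Y=0, X=2, Z=0, W=0) weight 1/250
  (V=0, U=1, Y=0, X=2, Z=0, W=1) weight 1/250
  (V=1, U=0, Y=0, X=1, Z=0, W=0) weight 1/1600
  … 135 more
Group by U:
  weight(U=0) = 1/20
  weight(U=1) = 8/25
Total weight = 1/20 + 8/25 = 37/100
P(U=0 | obs) = 1/20 / 37/100 = 5/37
P(U=1 | obs) = 8/25 / 37/100 = 32/37
argmax = 1

argmax_v P(U = v | obs) = 1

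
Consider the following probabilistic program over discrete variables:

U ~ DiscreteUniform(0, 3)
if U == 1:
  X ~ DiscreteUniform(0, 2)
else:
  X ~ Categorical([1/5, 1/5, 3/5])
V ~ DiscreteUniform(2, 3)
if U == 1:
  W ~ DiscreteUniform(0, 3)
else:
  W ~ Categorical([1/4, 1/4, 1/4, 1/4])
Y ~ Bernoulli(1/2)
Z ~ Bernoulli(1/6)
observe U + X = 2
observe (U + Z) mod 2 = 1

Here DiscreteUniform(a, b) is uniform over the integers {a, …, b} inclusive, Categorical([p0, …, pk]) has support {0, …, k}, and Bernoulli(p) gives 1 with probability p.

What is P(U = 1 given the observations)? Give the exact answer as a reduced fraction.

P(U = 1 | obs) = 25/37

Enumerate traces; 48 have nonzero weight after conditioning:
  (U=0, X=2, V=2, W=0, Y=0, Z=1) weight 1/640
  (U=0, X=2, V=2, W=0, Y=1, Z=1) weight 1/640
  (U=0, X=2, V=2, W=1, Y=0, Z=1) weight 1/640
  (U=0, X=2, V=2, W=1, Y=1, Z=1) weight 1/640
  (U=0, X=2, V=2, W=2, Y=0, Z=1) weight 1/640
  (U=0, X=2, V=2, W=2, Y=1, Z=1) weight 1/640
  (U=0, X=2, V=2, W=3, Y=0, Z=1) weight 1/640
  (U=0, X=2, V=2, W=3, Y=1, Z=1) weight 1/640
  (U=1, X=1, V=2, W=0, Y=0, Z=0) weight 5/1152
  (U=2, X=0, V=2, W=0, Y=0, Z=1) weight 1/1920
  … 38 more
Group by U:
  weight(U=0) = 1/40
  weight(U=1) = 5/72
  weight(U=2) = 1/120
Total weight = 1/40 + 5/72 + 1/120 = 37/360
P(U=0 | obs) = 1/40 / 37/360 = 9/37
P(U=1 | obs) = 5/72 / 37/360 = 25/37
P(U=2 | obs) = 1/120 / 37/360 = 3/37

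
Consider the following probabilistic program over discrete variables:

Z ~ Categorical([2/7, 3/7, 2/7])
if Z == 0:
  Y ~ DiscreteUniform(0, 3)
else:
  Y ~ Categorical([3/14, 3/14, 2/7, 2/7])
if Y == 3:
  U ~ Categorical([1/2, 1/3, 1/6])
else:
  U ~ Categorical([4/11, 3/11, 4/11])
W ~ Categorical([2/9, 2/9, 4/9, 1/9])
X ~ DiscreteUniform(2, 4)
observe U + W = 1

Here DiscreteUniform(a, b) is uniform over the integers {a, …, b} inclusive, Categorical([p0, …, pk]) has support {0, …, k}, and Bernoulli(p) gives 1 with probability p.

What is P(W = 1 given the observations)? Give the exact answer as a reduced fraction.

Enumerate traces; 72 have nonzero weight after conditioning:
  (Z=0, Y=0, U=0, W=1, X=2) weight 4/2079
  (Z=0, Y=0, U=0, W=1, X=3) weight 4/2079
  (Z=0, Y=0, U=0, W=1, X=4) weight 4/2079
  (Z=0, Y=0, U=1, W=0, X=2) weight 1/693
  (Z=0, Y=0, U=1, W=0, X=3) weight 1/693
  (Z=0, Y=0, U=1, W=0, X=4) weight 1/693
  (Z=0, Y=1, U=0, W=1, X=2) weight 4/2079
  (Z=0, Y=1, U=0, W=1, X=3) weight 4/2079
  … 64 more
Group by W:
  weight(W=0) = 104/1617
  weight(W=1) = 865/9702
Total weight = 104/1617 + 865/9702 = 1489/9702
P(W=0 | obs) = 104/1617 / 1489/9702 = 624/1489
P(W=1 | obs) = 865/9702 / 1489/9702 = 865/1489

P(W = 1 | obs) = 865/1489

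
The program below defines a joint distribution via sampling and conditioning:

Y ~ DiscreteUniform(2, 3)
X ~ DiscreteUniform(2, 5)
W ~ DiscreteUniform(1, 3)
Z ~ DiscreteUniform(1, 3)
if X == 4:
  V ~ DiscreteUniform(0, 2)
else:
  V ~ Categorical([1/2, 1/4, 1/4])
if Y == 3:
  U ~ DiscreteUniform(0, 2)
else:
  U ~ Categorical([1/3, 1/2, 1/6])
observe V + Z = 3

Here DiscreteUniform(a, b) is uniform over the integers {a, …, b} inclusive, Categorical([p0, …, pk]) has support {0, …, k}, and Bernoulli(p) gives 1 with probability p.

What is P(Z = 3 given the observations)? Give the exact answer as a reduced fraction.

P(Z = 3 | obs) = 11/24

Enumerate traces; 216 have nonzero weight after conditioning:
  (Y=2, X=2, W=1, Z=1, V=2, U=0) weight 1/864
  (Y=2, X=2, W=1, Z=1, V=2, U=1) weight 1/576
  (Y=2, X=2, W=1, Z=1, V=2, U=2) weight 1/1728
  (Y=2, X=2, W=1, Z=2, V=1, U=0) weight 1/864
  (Y=2, X=2, W=1, Z=2, V=1, U=1) weight 1/576
  (Y=2, X=2, W=1, Z=2, V=1, U=2) weight 1/1728
  (Y=2, X=2, W=1, Z=3, V=0, U=0) weight 1/432
  (Y=2, X=2, W=1, Z=3, V=0, U=1) weight 1/288
  … 208 more
Group by Z:
  weight(Z=1) = 13/144
  weight(Z=2) = 13/144
  weight(Z=3) = 11/72
Total weight = 13/144 + 13/144 + 11/72 = 1/3
P(Z=1 | obs) = 13/144 / 1/3 = 13/48
P(Z=2 | obs) = 13/144 / 1/3 = 13/48
P(Z=3 | obs) = 11/72 / 1/3 = 11/24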